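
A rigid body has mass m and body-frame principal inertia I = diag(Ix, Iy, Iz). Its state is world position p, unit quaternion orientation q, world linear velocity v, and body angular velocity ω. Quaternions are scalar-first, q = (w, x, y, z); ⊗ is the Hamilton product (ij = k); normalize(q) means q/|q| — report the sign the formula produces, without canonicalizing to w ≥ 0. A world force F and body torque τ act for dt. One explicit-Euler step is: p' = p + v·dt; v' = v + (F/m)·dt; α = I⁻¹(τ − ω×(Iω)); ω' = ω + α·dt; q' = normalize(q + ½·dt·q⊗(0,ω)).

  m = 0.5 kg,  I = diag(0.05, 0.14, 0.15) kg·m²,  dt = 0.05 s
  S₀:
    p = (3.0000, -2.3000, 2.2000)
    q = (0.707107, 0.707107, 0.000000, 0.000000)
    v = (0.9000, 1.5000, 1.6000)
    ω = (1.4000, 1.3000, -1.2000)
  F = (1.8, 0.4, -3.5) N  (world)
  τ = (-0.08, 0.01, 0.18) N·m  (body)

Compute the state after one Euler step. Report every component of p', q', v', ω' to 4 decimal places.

ω×(Iω) gyroscopic = (-0.0156, 0.1680, 0.1638)
α = I⁻¹(τ − ω×Iω) = (-1.2880, -1.1286, 0.1080)
ω' = ω + α·dt = (1.3356, 1.2436, -1.1946)
2q̇ = q⊗(0,ω) = (-0.9899498, 0.9899498, 1.7677675, 0.0707107)
updated quaternion q' = (0.6813, 0.7307, 0.0441, 0.0018)
linear accel F/m = (3.6000, 0.8000, -7.0000)
new position p' = (3.0450, -2.2250, 2.2800)
v' = v + a·dt = (1.0800, 1.5400, 1.2500)

p' = (3.0450, -2.2250, 2.2800)
q' = (0.6813, 0.7307, 0.0441, 0.0018)
v' = (1.0800, 1.5400, 1.2500)
ω' = (1.3356, 1.2436, -1.1946)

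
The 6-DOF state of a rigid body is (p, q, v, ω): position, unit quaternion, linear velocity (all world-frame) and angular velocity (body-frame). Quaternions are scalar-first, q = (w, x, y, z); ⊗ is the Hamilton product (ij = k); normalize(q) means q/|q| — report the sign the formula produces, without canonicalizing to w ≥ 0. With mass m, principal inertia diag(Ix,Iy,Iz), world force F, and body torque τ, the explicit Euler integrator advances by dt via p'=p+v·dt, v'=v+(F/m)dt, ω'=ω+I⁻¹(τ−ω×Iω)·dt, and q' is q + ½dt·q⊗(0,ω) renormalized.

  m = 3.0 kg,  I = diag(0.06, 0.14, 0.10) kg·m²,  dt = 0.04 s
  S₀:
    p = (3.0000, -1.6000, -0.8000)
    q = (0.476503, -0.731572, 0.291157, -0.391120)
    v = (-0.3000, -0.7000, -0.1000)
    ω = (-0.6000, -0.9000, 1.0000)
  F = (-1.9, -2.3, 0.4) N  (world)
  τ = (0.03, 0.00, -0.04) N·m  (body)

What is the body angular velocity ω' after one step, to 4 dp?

ω' = (-0.6040, -0.9069, 0.9667)

ω×(Iω) gyroscopic = (0.0360, 0.0240, 0.0432)
angular accel α = (-0.1000, -0.1714, -0.8320)
new body rate ω' = (-0.6040, -0.9069, 0.9667)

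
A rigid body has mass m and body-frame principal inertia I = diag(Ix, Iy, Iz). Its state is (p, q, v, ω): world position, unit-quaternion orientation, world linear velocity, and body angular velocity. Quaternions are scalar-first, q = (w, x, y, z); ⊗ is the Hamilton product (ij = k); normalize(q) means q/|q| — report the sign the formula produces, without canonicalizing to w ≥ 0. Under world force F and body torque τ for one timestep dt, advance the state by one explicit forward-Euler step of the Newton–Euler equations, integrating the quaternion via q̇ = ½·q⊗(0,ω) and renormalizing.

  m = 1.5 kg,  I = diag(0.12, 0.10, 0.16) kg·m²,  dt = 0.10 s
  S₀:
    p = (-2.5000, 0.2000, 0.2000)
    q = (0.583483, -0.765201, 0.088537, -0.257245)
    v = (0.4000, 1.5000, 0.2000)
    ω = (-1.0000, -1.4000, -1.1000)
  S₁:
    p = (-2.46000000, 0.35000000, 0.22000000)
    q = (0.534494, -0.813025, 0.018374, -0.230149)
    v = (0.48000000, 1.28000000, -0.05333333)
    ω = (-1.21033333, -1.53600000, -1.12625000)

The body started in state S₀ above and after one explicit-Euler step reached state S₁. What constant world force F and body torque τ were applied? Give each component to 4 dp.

Δω = ω₁−ω₀ = (-0.21033333, -0.13600000, -0.02625000)
gyro term ω₀×Iω₀ = (0.0924, -0.0440, -0.0280)
τ = I·(Δω/dt) + ω₀×(Iω₀) = (-0.1600, -0.1800, -0.0700)
Δv = v₁−v₀ = (0.08000000, -0.22000000, -0.25333333)
applied force F = (1.2000, -3.3000, -3.8000)

F = (1.2000, -3.3000, -3.8000)
τ = (-0.1600, -0.1800, -0.0700)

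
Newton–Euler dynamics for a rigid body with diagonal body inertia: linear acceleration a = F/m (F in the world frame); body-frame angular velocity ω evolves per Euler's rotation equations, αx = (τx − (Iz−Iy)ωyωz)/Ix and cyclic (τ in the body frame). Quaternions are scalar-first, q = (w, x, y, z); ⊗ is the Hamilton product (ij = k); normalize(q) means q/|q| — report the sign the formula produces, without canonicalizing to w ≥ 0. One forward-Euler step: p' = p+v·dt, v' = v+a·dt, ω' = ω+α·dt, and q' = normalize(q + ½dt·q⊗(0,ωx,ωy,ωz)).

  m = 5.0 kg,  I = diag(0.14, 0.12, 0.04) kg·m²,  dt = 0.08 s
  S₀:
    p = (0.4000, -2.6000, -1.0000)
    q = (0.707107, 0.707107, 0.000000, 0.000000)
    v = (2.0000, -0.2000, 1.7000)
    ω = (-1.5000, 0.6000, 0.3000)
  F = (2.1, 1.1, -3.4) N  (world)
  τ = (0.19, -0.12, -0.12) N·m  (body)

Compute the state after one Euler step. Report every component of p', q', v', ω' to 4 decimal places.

(τ − ω×Iω)/I = (1.4600, -0.6250, -3.4500)
ω' = ω + α·dt = (-1.3832, 0.5500, 0.0240)
Hamilton product q⊗(0,ω) = (1.0606605, -1.0606605, 0.2121321, 0.6363963)
q' = normalize(q + ½dt·q⊗(0,ω)) = (0.7479, 0.6632, 0.0085, 0.0254)
a = F/m = (0.4200, 0.2200, -0.6800)
p + v·dt = (0.5600, -2.6160, -0.8640)
new velocity v' = (2.0336, -0.1824, 1.6456)

p' = (0.5600, -2.6160, -0.8640)
q' = (0.7479, 0.6632, 0.0085, 0.0254)
v' = (2.0336, -0.1824, 1.6456)
ω' = (-1.3832, 0.5500, 0.0240)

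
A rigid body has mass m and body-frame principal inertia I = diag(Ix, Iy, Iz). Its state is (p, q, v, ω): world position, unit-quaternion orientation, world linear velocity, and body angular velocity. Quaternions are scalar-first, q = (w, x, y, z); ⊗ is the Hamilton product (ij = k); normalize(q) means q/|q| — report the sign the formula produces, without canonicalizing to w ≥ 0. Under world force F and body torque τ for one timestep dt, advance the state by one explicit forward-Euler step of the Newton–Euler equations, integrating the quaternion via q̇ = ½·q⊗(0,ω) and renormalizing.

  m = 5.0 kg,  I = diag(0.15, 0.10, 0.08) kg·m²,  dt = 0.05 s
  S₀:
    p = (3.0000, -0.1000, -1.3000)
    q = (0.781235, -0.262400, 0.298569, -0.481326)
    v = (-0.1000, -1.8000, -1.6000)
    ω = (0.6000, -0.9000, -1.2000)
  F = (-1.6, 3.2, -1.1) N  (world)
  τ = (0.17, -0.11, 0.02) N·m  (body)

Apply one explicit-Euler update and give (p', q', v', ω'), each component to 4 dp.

p' = (2.9950, -0.1900, -1.3800)
q' = (0.7768, -0.2702, 0.2657, -0.5029)
v' = (-0.1160, -1.7680, -1.6110)
ω' = (0.6639, -0.9298, -1.2044)

a = (-0.3200, 0.6400, -0.2200)
p + v·dt = (2.9950, -0.1900, -1.3800)
v + (F/m)dt = (-0.1160, -1.7680, -1.6110)
precession coupling ω×(Iω) = (-0.0216, -0.0504, 0.0270)
α = I⁻¹(τ − ω×Iω) = (1.2773, -0.5960, -0.0875)
ω' = ω + α·dt = (0.6639, -0.9298, -1.2044)
Hamilton product q⊗(0,ω) = (-0.1514391, -0.3227352, -1.3067871, -0.8804634)
updated quaternion q' = (0.7768, -0.2702, 0.2657, -0.5029)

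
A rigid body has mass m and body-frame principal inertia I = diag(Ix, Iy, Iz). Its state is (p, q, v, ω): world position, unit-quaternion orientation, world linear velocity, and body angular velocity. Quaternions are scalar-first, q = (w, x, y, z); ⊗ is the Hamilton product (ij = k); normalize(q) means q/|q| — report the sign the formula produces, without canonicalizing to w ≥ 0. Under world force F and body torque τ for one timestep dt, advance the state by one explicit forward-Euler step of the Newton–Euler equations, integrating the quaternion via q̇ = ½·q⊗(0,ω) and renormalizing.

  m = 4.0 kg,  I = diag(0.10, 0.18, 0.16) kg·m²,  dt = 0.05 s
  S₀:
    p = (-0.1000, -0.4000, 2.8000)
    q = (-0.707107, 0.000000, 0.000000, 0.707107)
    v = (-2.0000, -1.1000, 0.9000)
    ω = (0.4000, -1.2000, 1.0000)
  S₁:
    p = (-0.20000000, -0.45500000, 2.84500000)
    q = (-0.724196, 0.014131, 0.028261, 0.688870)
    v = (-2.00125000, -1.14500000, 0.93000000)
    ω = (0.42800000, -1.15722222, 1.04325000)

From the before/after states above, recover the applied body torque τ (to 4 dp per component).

rate change Δω = (0.02800000, 0.04277778, 0.04325000)
precession coupling = (0.0240, -0.0240, -0.0384)
τ = I·(Δω/dt) + ω₀×(Iω₀) = (0.0800, 0.1300, 0.1000)

τ = (0.0800, 0.1300, 0.1000)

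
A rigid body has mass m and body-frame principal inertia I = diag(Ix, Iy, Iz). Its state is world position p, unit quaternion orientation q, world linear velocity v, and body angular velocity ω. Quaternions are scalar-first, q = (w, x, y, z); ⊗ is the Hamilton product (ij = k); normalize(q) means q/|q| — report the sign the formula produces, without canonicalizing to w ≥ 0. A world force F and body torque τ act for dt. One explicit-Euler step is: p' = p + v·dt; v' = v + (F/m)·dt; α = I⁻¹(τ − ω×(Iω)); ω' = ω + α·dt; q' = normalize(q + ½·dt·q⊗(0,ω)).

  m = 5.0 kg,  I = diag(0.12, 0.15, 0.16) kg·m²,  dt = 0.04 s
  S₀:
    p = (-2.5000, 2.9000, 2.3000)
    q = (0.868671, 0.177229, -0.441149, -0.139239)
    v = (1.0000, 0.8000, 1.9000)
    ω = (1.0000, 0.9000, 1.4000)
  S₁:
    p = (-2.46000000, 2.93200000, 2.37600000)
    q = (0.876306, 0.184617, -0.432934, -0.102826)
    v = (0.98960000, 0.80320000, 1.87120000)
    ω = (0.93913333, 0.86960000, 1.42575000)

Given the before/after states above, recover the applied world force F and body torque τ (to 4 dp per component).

F = (-1.3000, 0.4000, -3.6000)
τ = (-0.1700, -0.1700, 0.1300)

ω₁ − ω₀ = (-0.06086667, -0.03040000, 0.02575000)
applied torque τ = (-0.1700, -0.1700, 0.1300)
Δv = v₁−v₀ = (-0.01040000, 0.00320000, -0.02880000)
applied force F = (-1.3000, 0.4000, -3.6000)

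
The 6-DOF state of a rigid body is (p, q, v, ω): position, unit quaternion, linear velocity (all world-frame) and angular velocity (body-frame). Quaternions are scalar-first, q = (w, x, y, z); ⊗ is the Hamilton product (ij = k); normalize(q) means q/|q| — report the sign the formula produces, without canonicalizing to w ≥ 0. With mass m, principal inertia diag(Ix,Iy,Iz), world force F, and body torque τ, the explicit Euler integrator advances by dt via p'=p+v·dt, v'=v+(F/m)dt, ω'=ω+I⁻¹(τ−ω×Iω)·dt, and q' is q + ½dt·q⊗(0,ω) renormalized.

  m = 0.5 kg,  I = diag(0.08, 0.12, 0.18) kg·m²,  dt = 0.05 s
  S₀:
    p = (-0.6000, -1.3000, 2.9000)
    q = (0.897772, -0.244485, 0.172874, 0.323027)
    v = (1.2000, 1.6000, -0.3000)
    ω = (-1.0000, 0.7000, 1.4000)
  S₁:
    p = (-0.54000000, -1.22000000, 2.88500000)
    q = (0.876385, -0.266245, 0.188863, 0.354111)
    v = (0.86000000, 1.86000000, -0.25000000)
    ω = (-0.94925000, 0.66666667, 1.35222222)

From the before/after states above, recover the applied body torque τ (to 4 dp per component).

τ = (0.1400, 0.0600, -0.2000)

rate change Δω = (0.05075000, -0.03333333, -0.04777778)
precession coupling = (0.0588, 0.1400, -0.0280)
τ = I·(Δω/dt) + ω₀×(Iω₀) = (0.1400, 0.0600, -0.2000)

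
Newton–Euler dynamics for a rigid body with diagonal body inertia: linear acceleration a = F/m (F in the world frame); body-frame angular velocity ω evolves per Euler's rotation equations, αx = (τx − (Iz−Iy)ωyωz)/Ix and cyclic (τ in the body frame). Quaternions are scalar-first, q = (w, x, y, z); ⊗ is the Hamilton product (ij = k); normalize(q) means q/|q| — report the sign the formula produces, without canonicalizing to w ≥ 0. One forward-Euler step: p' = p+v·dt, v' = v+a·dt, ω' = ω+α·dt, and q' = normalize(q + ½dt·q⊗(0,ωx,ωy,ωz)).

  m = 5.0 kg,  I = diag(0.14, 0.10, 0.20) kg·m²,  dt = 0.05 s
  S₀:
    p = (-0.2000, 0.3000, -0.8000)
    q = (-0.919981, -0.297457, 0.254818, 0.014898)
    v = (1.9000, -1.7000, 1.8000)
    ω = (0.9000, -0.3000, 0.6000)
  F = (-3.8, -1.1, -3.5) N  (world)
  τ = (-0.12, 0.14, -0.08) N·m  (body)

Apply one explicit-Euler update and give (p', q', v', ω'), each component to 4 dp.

gyro term ω×Iω = (-0.0180, -0.0324, 0.0108)
(τ − ω×Iω)/I = (-0.7286, 1.7240, -0.4540)
new body rate ω' = (0.8636, -0.2138, 0.5773)
q⊗(0,ω) = (0.3352179, -0.6706227, 0.4678767, -0.6920877)
q + ½dt·q⊗(0,ω), renormalized = (-0.9112, -0.3141, 0.2664, -0.0024)
linear accel F/m = (-0.7600, -0.2200, -0.7000)
p + v·dt = (-0.1050, 0.2150, -0.7100)
v + (F/m)dt = (1.8620, -1.7110, 1.7650)

p' = (-0.1050, 0.2150, -0.7100)
q' = (-0.9112, -0.3141, 0.2664, -0.0024)
v' = (1.8620, -1.7110, 1.7650)
ω' = (0.8636, -0.2138, 0.5773)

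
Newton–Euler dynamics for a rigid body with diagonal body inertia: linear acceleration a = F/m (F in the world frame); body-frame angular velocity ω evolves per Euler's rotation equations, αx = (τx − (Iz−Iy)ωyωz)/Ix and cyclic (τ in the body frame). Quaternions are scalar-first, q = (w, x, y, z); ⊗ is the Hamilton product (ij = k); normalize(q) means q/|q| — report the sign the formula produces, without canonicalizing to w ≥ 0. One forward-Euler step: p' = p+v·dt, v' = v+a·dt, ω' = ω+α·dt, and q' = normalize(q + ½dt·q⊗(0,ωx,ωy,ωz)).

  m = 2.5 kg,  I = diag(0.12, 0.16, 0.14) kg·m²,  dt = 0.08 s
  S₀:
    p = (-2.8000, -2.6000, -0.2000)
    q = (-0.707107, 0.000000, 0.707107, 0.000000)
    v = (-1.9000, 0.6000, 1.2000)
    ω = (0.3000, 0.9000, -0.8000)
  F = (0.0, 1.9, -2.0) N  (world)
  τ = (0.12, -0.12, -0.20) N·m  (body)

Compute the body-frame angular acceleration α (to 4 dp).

gyro term ω×Iω = (0.0144, 0.0048, 0.0108)
angular accel α = (0.8800, -0.7800, -1.5057)

α = (0.8800, -0.7800, -1.5057)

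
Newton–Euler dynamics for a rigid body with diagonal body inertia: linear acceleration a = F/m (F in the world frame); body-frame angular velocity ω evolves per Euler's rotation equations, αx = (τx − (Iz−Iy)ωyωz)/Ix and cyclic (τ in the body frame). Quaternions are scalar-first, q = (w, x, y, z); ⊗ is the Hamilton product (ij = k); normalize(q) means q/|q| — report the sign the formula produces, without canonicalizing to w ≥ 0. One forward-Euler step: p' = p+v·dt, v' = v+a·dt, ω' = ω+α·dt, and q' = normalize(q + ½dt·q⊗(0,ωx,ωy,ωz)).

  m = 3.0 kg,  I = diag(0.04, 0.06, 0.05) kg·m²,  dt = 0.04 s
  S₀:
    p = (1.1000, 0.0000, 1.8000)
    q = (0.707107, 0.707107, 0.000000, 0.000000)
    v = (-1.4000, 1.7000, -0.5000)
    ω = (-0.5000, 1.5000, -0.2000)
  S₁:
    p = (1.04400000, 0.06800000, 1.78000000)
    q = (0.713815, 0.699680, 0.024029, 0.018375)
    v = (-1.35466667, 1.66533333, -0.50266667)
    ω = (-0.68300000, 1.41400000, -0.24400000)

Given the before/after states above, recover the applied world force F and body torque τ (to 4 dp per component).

F = (3.4000, -2.6000, -0.2000)
τ = (-0.1800, -0.1300, -0.0700)

Δω = ω₁−ω₀ = (-0.18300000, -0.08600000, -0.04400000)
τ = I·(Δω/dt) + ω₀×(Iω₀) = (-0.1800, -0.1300, -0.0700)
v₁ − v₀ = (0.04533333, -0.03466667, -0.00266667)
F = m·Δv/dt = (3.4000, -2.6000, -0.2000)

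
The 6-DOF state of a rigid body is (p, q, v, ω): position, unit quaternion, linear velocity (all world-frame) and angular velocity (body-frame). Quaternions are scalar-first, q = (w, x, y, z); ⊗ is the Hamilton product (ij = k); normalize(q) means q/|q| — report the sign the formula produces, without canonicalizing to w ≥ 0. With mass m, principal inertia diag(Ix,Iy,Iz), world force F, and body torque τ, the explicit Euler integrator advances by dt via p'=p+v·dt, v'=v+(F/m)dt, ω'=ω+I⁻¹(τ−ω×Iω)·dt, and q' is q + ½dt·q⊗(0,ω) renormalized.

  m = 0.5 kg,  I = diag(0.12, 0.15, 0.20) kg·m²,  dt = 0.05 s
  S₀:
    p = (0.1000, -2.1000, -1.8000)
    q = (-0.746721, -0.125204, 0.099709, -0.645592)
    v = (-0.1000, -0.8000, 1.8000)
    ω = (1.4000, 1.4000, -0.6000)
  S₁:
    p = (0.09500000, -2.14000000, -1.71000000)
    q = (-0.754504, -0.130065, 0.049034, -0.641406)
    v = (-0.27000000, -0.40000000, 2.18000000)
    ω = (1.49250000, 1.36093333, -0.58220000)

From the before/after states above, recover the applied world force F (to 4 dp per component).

F = (-1.7000, 4.0000, 3.8000)

velocity change Δv = (-0.17000000, 0.40000000, 0.38000000)
F = m·Δv/dt = (-1.7000, 4.0000, 3.8000)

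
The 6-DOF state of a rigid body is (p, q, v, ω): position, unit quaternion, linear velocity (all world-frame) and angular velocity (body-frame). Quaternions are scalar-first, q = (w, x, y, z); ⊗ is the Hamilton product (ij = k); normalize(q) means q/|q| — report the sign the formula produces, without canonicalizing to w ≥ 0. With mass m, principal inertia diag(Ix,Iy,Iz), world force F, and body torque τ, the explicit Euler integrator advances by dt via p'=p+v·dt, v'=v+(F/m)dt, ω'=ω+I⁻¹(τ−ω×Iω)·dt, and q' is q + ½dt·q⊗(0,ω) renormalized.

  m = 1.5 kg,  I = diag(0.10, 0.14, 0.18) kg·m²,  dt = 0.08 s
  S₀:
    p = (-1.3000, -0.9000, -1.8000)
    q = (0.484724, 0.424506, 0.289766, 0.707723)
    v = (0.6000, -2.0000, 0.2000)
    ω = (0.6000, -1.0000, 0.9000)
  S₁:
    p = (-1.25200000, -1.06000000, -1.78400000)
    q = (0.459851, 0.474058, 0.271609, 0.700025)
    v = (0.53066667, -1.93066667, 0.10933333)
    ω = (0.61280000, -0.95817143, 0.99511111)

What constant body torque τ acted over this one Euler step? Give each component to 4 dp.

τ = (-0.0200, 0.0300, 0.1900)

ω₁ − ω₀ = (0.01280000, 0.04182857, 0.09511111)
gyro term ω₀×Iω₀ = (-0.0360, -0.0432, -0.0240)
τ = I·(Δω/dt) + ω₀×(Iω₀) = (-0.0200, 0.0300, 0.1900)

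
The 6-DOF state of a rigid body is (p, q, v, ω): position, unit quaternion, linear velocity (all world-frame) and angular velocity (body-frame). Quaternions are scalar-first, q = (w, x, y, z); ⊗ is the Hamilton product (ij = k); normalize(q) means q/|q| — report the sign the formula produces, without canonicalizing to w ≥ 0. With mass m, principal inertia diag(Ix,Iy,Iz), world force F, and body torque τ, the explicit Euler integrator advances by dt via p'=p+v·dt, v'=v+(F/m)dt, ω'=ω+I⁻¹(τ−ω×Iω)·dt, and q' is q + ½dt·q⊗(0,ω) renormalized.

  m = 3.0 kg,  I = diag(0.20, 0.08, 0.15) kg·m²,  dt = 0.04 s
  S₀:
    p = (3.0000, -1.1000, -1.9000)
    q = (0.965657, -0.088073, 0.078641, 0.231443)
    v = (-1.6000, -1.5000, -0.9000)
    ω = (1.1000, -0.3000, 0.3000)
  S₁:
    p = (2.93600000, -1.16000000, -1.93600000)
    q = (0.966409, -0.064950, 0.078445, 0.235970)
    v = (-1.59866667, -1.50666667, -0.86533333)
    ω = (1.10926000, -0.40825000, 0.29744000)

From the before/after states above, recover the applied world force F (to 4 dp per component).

F = (0.1000, -0.5000, 2.6000)

velocity change Δv = (0.00133333, -0.00666667, 0.03466667)
F = m·Δv/dt = (0.1000, -0.5000, 2.6000)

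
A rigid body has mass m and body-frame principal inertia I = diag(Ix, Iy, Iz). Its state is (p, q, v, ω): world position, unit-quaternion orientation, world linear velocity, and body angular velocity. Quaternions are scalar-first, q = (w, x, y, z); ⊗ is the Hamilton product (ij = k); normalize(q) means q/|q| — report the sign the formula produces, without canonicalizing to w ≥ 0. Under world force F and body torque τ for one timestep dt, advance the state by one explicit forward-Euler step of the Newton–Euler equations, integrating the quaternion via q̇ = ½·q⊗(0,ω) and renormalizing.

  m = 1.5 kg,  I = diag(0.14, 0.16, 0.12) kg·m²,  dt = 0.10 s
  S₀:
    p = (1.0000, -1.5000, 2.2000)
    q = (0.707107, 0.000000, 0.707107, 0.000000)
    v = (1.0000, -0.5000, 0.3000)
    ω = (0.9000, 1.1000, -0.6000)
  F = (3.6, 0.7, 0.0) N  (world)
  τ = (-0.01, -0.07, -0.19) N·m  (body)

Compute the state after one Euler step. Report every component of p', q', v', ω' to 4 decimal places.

a = (2.4000, 0.4667, 0.0000)
p' = p + v·dt = (1.1000, -1.5500, 2.2300)
new velocity v' = (1.2400, -0.4533, 0.3000)
(τ − ω×Iω)/I = (-0.2600, -0.3700, -1.7483)
new body rate ω' = (0.8740, 1.0630, -0.7748)
2q̇ = q⊗(0,ω) = (-0.7778177, 0.2121321, 0.7778177, -1.0606605)
q' = normalize(q + ½dt·q⊗(0,ω)) = (0.6662, 0.0106, 0.7438, -0.0529)

p' = (1.1000, -1.5500, 2.2300)
q' = (0.6662, 0.0106, 0.7438, -0.0529)
v' = (1.2400, -0.4533, 0.3000)
ω' = (0.8740, 1.0630, -0.7748)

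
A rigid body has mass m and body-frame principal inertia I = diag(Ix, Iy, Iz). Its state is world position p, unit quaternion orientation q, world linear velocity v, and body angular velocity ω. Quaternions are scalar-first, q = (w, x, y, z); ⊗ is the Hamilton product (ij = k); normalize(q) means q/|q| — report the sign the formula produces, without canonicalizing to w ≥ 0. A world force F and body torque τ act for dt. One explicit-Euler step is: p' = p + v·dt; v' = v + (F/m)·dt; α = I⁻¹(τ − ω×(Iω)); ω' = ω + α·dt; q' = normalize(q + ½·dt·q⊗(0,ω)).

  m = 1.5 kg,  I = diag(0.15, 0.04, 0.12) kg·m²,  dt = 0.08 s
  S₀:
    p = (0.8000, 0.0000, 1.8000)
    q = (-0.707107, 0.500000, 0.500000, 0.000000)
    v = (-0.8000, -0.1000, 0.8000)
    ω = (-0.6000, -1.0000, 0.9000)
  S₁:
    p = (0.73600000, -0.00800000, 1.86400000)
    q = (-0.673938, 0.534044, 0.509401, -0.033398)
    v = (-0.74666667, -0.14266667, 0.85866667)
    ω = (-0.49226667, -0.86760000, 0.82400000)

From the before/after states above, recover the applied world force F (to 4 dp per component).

F = (1.0000, -0.8000, 1.1000)

Δv = v₁−v₀ = (0.05333333, -0.04266667, 0.05866667)
F = m·Δv/dt = (1.0000, -0.8000, 1.1000)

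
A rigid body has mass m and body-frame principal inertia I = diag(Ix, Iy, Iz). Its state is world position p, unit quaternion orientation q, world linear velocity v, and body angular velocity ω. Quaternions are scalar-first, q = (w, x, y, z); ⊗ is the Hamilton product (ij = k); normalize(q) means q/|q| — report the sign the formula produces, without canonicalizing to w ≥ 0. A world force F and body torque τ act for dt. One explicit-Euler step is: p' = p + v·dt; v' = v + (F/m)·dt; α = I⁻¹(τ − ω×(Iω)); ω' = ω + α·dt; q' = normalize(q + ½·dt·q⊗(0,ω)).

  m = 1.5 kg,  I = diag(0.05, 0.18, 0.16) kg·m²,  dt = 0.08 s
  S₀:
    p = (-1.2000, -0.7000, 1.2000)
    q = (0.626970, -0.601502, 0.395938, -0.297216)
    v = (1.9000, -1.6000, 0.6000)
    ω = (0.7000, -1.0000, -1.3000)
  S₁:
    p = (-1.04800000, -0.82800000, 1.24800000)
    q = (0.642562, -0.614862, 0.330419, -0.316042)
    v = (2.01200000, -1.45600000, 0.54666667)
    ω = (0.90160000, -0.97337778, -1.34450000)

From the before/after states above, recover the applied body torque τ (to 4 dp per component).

rate change Δω = (0.20160000, 0.02662222, -0.04450000)
ω₀×(Iω₀) = (-0.0260, 0.1001, -0.0910)
I·α + gyro = (0.1000, 0.1600, -0.1800)

τ = (0.1000, 0.1600, -0.1800)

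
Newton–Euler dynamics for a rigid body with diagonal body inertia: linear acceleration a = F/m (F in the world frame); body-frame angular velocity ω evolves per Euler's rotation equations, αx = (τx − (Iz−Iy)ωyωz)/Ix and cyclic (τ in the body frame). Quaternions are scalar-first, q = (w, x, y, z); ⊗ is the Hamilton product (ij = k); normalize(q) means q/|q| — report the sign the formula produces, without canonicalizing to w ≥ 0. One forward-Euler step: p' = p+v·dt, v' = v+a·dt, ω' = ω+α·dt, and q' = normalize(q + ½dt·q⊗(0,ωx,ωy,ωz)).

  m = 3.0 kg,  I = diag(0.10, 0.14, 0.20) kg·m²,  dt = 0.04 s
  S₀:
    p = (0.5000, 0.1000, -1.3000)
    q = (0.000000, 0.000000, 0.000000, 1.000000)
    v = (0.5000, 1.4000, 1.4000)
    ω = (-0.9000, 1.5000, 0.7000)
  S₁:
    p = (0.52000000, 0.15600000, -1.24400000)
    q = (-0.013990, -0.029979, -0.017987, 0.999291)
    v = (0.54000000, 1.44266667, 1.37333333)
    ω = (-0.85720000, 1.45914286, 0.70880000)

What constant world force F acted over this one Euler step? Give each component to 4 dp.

F = (3.0000, 3.2000, -2.0000)

v₁ − v₀ = (0.04000000, 0.04266667, -0.02666667)
F = m·Δv/dt = (3.0000, 3.2000, -2.0000)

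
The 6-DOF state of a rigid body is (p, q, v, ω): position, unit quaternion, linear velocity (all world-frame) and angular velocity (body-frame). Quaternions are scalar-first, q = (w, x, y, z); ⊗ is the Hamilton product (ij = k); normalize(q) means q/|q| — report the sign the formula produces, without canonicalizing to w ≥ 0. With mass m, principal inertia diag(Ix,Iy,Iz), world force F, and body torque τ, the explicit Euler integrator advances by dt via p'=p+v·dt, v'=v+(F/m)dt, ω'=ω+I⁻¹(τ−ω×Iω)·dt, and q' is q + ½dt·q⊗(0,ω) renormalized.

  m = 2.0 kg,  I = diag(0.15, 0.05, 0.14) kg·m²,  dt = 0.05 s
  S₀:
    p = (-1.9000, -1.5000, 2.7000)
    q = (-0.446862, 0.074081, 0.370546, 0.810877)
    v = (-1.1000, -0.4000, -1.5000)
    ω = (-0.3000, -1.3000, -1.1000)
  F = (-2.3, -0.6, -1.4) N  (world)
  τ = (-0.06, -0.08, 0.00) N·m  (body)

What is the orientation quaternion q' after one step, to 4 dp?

q' = (-0.4116, 0.0935, 0.3807, 0.8228)

Hamilton product q⊗(0,ω) = (1.3958988, 0.7805981, 0.4191466, 0.5064067)
updated quaternion q' = (-0.4116, 0.0935, 0.3807, 0.8228)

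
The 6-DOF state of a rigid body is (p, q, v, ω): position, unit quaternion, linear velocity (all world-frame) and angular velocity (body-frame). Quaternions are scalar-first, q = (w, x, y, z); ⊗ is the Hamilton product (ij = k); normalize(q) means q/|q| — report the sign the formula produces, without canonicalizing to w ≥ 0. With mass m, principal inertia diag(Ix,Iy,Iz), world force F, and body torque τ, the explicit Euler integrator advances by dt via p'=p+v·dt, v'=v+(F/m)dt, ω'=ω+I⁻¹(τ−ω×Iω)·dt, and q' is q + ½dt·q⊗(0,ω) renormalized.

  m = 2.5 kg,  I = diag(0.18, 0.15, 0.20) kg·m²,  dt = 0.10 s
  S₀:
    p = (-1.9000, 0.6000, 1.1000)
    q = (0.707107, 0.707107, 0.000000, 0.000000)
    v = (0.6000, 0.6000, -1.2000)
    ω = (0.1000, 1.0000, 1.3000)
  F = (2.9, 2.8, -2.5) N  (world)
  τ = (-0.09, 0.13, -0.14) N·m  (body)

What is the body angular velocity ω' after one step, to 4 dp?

ω' = (0.0139, 1.0884, 1.2315)

angular accel α = (-0.8611, 0.8840, -0.6850)
new body rate ω' = (0.0139, 1.0884, 1.2315)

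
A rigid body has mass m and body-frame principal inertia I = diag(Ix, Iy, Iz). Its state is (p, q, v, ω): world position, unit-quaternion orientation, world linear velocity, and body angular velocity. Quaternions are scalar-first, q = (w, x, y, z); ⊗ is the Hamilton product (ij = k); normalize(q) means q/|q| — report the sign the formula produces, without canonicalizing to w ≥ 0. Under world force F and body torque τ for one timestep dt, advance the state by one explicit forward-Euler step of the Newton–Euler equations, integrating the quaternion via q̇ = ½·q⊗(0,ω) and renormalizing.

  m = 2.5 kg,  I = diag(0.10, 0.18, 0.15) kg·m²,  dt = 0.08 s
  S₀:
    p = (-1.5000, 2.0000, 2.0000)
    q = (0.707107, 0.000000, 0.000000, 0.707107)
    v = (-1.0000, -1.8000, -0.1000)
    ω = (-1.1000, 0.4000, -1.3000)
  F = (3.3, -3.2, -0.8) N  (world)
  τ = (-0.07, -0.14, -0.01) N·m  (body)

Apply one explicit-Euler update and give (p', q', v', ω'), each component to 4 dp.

(τ − ω×Iω)/I = (-0.8560, -0.3806, 0.1680)
new body rate ω' = (-1.1685, 0.3696, -1.2866)
Hamilton product q⊗(0,ω) = (0.9192391, -1.0606605, -0.4949749, -0.9192391)
q + ½dt·q⊗(0,ω), renormalized = (0.7421, -0.0423, -0.0198, 0.6687)
p + v·dt = (-1.5800, 1.8560, 1.9920)
v + (F/m)dt = (-0.8944, -1.9024, -0.1256)

p' = (-1.5800, 1.8560, 1.9920)
q' = (0.7421, -0.0423, -0.0198, 0.6687)
v' = (-0.8944, -1.9024, -0.1256)
ω' = (-1.1685, 0.3696, -1.2866)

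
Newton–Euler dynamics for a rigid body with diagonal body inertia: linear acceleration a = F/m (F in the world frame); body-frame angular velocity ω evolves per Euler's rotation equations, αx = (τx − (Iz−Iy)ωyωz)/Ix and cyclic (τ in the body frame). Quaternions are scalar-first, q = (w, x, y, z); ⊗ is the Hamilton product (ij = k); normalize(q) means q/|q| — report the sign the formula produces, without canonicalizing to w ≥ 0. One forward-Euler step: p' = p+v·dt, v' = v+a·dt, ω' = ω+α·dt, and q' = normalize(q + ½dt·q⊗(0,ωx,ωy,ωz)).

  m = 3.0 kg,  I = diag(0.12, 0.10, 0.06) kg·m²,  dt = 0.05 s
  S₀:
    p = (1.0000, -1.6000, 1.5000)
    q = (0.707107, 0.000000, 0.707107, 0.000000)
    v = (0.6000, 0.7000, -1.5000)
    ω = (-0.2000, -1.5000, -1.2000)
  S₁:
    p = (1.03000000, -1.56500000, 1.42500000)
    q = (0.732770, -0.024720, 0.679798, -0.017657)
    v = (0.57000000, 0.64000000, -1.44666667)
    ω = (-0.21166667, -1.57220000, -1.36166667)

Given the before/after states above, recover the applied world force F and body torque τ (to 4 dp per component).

rate change Δω = (-0.01166667, -0.07220000, -0.16166667)
gyro term ω₀×Iω₀ = (-0.0720, 0.0144, -0.0060)
I·α + gyro = (-0.1000, -0.1300, -0.2000)
v₁ − v₀ = (-0.03000000, -0.06000000, 0.05333333)
F = m·Δv/dt = (-1.8000, -3.6000, 3.2000)

F = (-1.8000, -3.6000, 3.2000)
τ = (-0.1000, -0.1300, -0.2000)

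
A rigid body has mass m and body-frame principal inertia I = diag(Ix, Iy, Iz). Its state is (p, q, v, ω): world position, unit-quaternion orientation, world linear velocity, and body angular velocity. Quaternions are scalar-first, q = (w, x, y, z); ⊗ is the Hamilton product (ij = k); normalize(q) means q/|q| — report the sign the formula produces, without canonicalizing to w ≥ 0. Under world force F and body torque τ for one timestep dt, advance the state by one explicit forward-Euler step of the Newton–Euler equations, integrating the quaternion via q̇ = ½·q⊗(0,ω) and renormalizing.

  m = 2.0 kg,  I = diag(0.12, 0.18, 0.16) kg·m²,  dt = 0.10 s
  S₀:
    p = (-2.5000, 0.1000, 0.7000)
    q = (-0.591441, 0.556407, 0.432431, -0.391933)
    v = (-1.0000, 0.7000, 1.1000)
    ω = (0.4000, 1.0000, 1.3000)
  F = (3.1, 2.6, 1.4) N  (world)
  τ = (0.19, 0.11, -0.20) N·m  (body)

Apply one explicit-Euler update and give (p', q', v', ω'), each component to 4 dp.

p + v·dt = (-2.6000, 0.1700, 0.8100)
v' = v + a·dt = (-0.8450, 0.8300, 1.1700)
angular accel α = (1.8000, 0.7267, -1.4000)
ω' = ω + α·dt = (0.5800, 1.0727, 1.1600)
q⊗(0,ω) = (-0.1454809, 0.7175169, -1.4715433, -0.3854387)
q + ½dt·q⊗(0,ω), renormalized = (-0.5966, 0.5902, 0.3576, -0.4097)

p' = (-2.6000, 0.1700, 0.8100)
q' = (-0.5966, 0.5902, 0.3576, -0.4097)
v' = (-0.8450, 0.8300, 1.1700)
ω' = (0.5800, 1.0727, 1.1600)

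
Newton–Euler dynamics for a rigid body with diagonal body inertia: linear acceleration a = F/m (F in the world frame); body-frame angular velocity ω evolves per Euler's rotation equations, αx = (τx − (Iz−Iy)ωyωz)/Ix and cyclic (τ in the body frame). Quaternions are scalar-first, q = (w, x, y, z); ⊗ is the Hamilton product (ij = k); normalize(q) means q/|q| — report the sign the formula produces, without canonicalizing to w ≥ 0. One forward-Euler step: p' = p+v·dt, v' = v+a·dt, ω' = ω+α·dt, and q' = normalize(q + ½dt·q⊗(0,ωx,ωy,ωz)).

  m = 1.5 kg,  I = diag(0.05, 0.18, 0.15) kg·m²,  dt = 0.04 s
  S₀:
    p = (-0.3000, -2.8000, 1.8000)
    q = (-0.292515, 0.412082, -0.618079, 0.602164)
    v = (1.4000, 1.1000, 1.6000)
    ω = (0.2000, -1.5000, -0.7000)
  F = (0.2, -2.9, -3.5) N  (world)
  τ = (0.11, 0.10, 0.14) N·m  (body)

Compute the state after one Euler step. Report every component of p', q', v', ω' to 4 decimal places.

a = (0.1333, -1.9333, -2.3333)
p' = p + v·dt = (-0.2440, -2.7560, 1.8640)
new velocity v' = (1.4053, 1.0227, 1.5067)
gyro term ω×Iω = (-0.0315, 0.0140, -0.0390)
(τ − ω×Iω)/I = (2.8300, 0.4778, 1.1933)
new body rate ω' = (0.3132, -1.4809, -0.6523)
2q̇ = q⊗(0,ω) = (-0.5880201, 1.2773983, 0.8476627, -0.2897467)
updated quaternion q' = (-0.3041, 0.4374, -0.6008, 0.5960)

p' = (-0.2440, -2.7560, 1.8640)
q' = (-0.3041, 0.4374, -0.6008, 0.5960)
v' = (1.4053, 1.0227, 1.5067)
ω' = (0.3132, -1.4809, -0.6523)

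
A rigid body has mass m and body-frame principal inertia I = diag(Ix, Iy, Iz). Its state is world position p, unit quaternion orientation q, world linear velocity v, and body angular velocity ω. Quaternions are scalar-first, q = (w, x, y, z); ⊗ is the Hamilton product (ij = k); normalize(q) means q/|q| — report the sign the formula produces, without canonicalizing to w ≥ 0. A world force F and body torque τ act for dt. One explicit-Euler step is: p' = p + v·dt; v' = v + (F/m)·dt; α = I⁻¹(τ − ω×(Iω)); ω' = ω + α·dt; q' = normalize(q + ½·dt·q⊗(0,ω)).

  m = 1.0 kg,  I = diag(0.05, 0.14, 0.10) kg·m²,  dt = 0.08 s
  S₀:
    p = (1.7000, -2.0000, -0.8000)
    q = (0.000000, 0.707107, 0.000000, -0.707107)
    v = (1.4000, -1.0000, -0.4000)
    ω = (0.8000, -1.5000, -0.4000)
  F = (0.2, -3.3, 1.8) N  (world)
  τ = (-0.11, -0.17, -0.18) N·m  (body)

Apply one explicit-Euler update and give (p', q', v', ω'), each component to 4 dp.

p' = (1.8120, -2.0800, -0.8320)
q' = (-0.0339, 0.6631, -0.0113, -0.7477)
v' = (1.4160, -1.2640, -0.2560)
ω' = (0.6624, -1.6063, -0.4576)

p' = p + v·dt = (1.8120, -2.0800, -0.8320)
new velocity v' = (1.4160, -1.2640, -0.2560)
gyro term ω×Iω = (-0.0240, 0.0160, -0.1080)
angular accel α = (-1.7200, -1.3286, -0.7200)
new body rate ω' = (0.6624, -1.6063, -0.4576)
2q̇ = q⊗(0,ω) = (-0.8485284, -1.0606605, -0.2828428, -1.0606605)
q + ½dt·q⊗(0,ω), renormalized = (-0.0339, 0.6631, -0.0113, -0.7477)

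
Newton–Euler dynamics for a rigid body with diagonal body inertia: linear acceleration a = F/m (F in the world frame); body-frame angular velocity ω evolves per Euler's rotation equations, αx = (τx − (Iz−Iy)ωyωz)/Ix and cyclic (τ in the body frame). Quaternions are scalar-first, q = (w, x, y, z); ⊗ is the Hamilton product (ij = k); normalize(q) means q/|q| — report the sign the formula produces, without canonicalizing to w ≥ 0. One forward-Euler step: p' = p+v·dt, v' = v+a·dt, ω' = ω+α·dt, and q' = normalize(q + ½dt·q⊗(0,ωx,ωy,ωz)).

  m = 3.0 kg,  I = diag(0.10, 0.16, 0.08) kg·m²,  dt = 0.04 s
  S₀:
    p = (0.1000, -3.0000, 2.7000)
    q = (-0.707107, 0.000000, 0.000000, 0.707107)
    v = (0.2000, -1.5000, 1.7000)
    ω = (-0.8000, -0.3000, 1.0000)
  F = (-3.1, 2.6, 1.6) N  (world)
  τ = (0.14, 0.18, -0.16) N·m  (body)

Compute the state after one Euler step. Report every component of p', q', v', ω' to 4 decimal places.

p' = (0.1080, -3.0600, 2.7680)
q' = (-0.7210, 0.0156, -0.0071, 0.6927)
v' = (0.1587, -1.4653, 1.7213)
ω' = (-0.7536, -0.2510, 0.9128)

precession coupling ω×(Iω) = (0.0240, -0.0160, 0.0144)
(τ − ω×Iω)/I = (1.1600, 1.2250, -2.1800)
ω' = ω + α·dt = (-0.7536, -0.2510, 0.9128)
Hamilton product q⊗(0,ω) = (-0.7071070, 0.7778177, -0.3535535, -0.7071070)
q + ½dt·q⊗(0,ω), renormalized = (-0.7210, 0.0156, -0.0071, 0.6927)
a = (-1.0333, 0.8667, 0.5333)
p + v·dt = (0.1080, -3.0600, 2.7680)
v' = v + a·dt = (0.1587, -1.4653, 1.7213)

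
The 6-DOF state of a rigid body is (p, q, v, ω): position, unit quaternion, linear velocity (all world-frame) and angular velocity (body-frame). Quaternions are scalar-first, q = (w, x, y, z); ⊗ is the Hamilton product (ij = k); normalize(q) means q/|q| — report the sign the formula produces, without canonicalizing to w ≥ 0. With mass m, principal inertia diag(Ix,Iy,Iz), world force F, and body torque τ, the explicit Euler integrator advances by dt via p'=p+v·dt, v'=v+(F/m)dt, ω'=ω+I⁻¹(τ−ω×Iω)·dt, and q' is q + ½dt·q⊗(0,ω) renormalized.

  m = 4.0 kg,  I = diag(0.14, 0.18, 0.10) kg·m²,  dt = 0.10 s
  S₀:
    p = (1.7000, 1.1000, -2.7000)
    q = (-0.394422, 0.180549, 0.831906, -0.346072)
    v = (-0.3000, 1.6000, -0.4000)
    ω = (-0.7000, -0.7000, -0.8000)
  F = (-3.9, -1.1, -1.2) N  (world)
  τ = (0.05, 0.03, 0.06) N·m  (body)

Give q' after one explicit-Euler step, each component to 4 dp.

2q̇ = q⊗(0,ω) = (0.4318609, -0.6316798, 0.6627850, 0.7714875)
q + ½dt·q⊗(0,ω), renormalized = (-0.3721, 0.1487, 0.8633, -0.3069)

q' = (-0.3721, 0.1487, 0.8633, -0.3069)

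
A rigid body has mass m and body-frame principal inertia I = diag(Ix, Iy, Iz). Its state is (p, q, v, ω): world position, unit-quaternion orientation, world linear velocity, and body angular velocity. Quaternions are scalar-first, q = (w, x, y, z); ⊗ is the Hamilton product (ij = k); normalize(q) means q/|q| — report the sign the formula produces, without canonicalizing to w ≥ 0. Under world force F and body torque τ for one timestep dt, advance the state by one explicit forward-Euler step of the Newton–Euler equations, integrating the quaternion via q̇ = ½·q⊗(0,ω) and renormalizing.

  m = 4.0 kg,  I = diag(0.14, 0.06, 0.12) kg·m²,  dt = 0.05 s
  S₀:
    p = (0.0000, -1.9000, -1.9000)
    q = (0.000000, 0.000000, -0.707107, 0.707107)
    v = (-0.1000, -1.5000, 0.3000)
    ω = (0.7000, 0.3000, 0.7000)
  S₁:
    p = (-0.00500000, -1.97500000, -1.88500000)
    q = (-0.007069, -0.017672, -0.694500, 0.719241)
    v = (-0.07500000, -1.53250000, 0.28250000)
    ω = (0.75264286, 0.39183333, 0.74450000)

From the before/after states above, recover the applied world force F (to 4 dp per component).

velocity change Δv = (0.02500000, -0.03250000, -0.01750000)
applied force F = (2.0000, -2.6000, -1.4000)

F = (2.0000, -2.6000, -1.4000)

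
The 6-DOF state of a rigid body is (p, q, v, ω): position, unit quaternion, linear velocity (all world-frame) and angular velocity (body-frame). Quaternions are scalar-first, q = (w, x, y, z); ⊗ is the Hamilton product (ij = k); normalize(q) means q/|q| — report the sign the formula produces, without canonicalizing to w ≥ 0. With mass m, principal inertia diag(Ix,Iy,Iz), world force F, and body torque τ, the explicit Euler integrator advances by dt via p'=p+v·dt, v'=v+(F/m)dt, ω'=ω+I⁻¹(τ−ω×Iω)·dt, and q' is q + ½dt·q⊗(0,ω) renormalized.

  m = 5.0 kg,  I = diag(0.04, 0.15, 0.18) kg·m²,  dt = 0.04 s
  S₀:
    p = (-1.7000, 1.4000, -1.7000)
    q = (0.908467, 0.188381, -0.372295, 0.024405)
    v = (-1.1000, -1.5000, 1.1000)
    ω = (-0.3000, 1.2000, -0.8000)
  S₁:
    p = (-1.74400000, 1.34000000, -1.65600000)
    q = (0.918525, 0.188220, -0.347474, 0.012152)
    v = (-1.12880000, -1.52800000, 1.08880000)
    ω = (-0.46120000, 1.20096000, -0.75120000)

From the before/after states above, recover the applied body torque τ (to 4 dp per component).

τ = (-0.1900, -0.0300, 0.1800)

rate change Δω = (-0.16120000, 0.00096000, 0.04880000)
applied torque τ = (-0.1900, -0.0300, 0.1800)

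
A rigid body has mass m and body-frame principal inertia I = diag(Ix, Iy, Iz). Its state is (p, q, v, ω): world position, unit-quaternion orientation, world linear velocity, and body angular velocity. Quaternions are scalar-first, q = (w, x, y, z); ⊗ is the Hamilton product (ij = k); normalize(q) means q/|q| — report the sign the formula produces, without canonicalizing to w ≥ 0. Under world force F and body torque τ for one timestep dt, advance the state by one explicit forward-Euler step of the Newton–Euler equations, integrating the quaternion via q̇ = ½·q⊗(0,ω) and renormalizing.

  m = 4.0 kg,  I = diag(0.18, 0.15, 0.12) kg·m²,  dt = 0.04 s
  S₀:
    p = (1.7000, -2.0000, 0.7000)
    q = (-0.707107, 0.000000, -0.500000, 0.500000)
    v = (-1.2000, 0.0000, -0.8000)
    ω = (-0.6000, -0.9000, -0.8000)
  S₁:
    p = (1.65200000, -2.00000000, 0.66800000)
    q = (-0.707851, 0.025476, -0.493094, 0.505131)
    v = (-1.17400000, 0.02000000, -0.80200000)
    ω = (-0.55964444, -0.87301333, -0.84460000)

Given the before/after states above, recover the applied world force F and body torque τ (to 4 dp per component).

Δv = v₁−v₀ = (0.02600000, 0.02000000, -0.00200000)
F = m·Δv/dt = (2.6000, 2.0000, -0.2000)
rate change Δω = (0.04035556, 0.02698667, -0.04460000)
precession coupling = (-0.0216, 0.0288, -0.0162)
τ = I·(Δω/dt) + ω₀×(Iω₀) = (0.1600, 0.1300, -0.1500)

F = (2.6000, 2.0000, -0.2000)
τ = (0.1600, 0.1300, -0.1500)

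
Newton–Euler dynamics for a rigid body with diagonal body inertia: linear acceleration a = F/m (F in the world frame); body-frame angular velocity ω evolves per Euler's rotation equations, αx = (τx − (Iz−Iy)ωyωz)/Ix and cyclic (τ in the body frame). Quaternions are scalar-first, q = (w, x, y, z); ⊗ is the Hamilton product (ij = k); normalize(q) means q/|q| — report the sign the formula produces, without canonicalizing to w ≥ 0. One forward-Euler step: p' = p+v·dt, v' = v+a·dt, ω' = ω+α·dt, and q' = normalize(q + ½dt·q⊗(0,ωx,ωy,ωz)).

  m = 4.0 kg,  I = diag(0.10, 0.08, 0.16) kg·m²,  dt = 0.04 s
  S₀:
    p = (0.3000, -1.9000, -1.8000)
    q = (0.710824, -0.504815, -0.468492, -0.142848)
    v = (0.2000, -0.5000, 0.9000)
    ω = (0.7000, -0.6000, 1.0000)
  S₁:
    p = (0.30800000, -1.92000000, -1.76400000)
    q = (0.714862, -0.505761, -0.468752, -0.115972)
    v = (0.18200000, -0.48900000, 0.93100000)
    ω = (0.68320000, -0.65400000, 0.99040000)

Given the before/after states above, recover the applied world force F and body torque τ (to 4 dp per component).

F = (-1.8000, 1.1000, 3.1000)
τ = (-0.0900, -0.1500, -0.0300)

velocity change Δv = (-0.01800000, 0.01100000, 0.03100000)
m·(v₁−v₀)/dt = (-1.8000, 1.1000, 3.1000)
ω₁ − ω₀ = (-0.01680000, -0.05400000, -0.00960000)
ω₀×(Iω₀) = (-0.0480, -0.0420, 0.0084)
τ = I·(Δω/dt) + ω₀×(Iω₀) = (-0.0900, -0.1500, -0.0300)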